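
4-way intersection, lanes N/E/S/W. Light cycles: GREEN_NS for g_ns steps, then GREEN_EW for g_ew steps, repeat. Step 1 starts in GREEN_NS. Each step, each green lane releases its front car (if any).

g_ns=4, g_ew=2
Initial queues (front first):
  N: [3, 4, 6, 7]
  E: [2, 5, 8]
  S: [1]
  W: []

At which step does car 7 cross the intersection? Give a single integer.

Step 1 [NS]: N:car3-GO,E:wait,S:car1-GO,W:wait | queues: N=3 E=3 S=0 W=0
Step 2 [NS]: N:car4-GO,E:wait,S:empty,W:wait | queues: N=2 E=3 S=0 W=0
Step 3 [NS]: N:car6-GO,E:wait,S:empty,W:wait | queues: N=1 E=3 S=0 W=0
Step 4 [NS]: N:car7-GO,E:wait,S:empty,W:wait | queues: N=0 E=3 S=0 W=0
Step 5 [EW]: N:wait,E:car2-GO,S:wait,W:empty | queues: N=0 E=2 S=0 W=0
Step 6 [EW]: N:wait,E:car5-GO,S:wait,W:empty | queues: N=0 E=1 S=0 W=0
Step 7 [NS]: N:empty,E:wait,S:empty,W:wait | queues: N=0 E=1 S=0 W=0
Step 8 [NS]: N:empty,E:wait,S:empty,W:wait | queues: N=0 E=1 S=0 W=0
Step 9 [NS]: N:empty,E:wait,S:empty,W:wait | queues: N=0 E=1 S=0 W=0
Step 10 [NS]: N:empty,E:wait,S:empty,W:wait | queues: N=0 E=1 S=0 W=0
Step 11 [EW]: N:wait,E:car8-GO,S:wait,W:empty | queues: N=0 E=0 S=0 W=0
Car 7 crosses at step 4

4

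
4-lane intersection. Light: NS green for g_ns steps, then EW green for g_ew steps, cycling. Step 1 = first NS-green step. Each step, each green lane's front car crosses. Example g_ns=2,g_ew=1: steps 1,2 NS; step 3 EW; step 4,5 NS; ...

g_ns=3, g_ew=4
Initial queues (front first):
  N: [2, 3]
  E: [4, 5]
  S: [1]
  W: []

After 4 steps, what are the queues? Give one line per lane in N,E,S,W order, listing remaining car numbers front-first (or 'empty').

Step 1 [NS]: N:car2-GO,E:wait,S:car1-GO,W:wait | queues: N=1 E=2 S=0 W=0
Step 2 [NS]: N:car3-GO,E:wait,S:empty,W:wait | queues: N=0 E=2 S=0 W=0
Step 3 [NS]: N:empty,E:wait,S:empty,W:wait | queues: N=0 E=2 S=0 W=0
Step 4 [EW]: N:wait,E:car4-GO,S:wait,W:empty | queues: N=0 E=1 S=0 W=0

N: empty
E: 5
S: empty
W: empty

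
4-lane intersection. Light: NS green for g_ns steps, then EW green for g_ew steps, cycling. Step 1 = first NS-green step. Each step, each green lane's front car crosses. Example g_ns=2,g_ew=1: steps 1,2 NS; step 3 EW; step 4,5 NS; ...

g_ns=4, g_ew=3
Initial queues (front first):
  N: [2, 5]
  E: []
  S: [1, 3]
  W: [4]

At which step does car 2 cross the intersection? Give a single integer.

Step 1 [NS]: N:car2-GO,E:wait,S:car1-GO,W:wait | queues: N=1 E=0 S=1 W=1
Step 2 [NS]: N:car5-GO,E:wait,S:car3-GO,W:wait | queues: N=0 E=0 S=0 W=1
Step 3 [NS]: N:empty,E:wait,S:empty,W:wait | queues: N=0 E=0 S=0 W=1
Step 4 [NS]: N:empty,E:wait,S:empty,W:wait | queues: N=0 E=0 S=0 W=1
Step 5 [EW]: N:wait,E:empty,S:wait,W:car4-GO | queues: N=0 E=0 S=0 W=0
Car 2 crosses at step 1

1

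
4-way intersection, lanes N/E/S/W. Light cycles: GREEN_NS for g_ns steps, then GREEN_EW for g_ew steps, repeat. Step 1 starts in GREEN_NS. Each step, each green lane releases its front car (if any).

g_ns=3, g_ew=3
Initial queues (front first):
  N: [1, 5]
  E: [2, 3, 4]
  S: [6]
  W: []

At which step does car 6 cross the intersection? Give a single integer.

Step 1 [NS]: N:car1-GO,E:wait,S:car6-GO,W:wait | queues: N=1 E=3 S=0 W=0
Step 2 [NS]: N:car5-GO,E:wait,S:empty,W:wait | queues: N=0 E=3 S=0 W=0
Step 3 [NS]: N:empty,E:wait,S:empty,W:wait | queues: N=0 E=3 S=0 W=0
Step 4 [EW]: N:wait,E:car2-GO,S:wait,W:empty | queues: N=0 E=2 S=0 W=0
Step 5 [EW]: N:wait,E:car3-GO,S:wait,W:empty | queues: N=0 E=1 S=0 W=0
Step 6 [EW]: N:wait,E:car4-GO,S:wait,W:empty | queues: N=0 E=0 S=0 W=0
Car 6 crosses at step 1

1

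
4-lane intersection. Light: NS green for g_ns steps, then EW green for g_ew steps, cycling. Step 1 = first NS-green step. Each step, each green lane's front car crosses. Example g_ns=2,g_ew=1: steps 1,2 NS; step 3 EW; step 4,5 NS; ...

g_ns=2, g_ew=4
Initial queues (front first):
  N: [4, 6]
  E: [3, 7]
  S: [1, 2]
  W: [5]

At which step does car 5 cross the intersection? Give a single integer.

Step 1 [NS]: N:car4-GO,E:wait,S:car1-GO,W:wait | queues: N=1 E=2 S=1 W=1
Step 2 [NS]: N:car6-GO,E:wait,S:car2-GO,W:wait | queues: N=0 E=2 S=0 W=1
Step 3 [EW]: N:wait,E:car3-GO,S:wait,W:car5-GO | queues: N=0 E=1 S=0 W=0
Step 4 [EW]: N:wait,E:car7-GO,S:wait,W:empty | queues: N=0 E=0 S=0 W=0
Car 5 crosses at step 3

3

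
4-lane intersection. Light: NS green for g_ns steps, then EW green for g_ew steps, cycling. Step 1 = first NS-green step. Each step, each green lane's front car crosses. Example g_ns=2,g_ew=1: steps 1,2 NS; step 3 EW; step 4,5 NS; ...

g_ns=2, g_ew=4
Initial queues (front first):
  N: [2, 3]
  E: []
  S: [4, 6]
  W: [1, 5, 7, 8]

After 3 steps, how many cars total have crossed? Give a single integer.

Step 1 [NS]: N:car2-GO,E:wait,S:car4-GO,W:wait | queues: N=1 E=0 S=1 W=4
Step 2 [NS]: N:car3-GO,E:wait,S:car6-GO,W:wait | queues: N=0 E=0 S=0 W=4
Step 3 [EW]: N:wait,E:empty,S:wait,W:car1-GO | queues: N=0 E=0 S=0 W=3
Cars crossed by step 3: 5

Answer: 5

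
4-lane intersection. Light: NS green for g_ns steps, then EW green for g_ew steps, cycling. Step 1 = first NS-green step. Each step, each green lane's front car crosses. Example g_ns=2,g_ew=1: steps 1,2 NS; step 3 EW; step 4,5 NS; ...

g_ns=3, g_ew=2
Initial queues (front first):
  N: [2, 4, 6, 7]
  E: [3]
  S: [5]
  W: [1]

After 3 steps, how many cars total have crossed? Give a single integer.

Step 1 [NS]: N:car2-GO,E:wait,S:car5-GO,W:wait | queues: N=3 E=1 S=0 W=1
Step 2 [NS]: N:car4-GO,E:wait,S:empty,W:wait | queues: N=2 E=1 S=0 W=1
Step 3 [NS]: N:car6-GO,E:wait,S:empty,W:wait | queues: N=1 E=1 S=0 W=1
Cars crossed by step 3: 4

Answer: 4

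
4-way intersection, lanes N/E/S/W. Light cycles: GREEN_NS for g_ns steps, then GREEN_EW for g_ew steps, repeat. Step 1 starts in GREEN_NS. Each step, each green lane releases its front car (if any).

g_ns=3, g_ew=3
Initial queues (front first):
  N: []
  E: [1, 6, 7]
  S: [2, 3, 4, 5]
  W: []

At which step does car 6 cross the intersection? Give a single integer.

Step 1 [NS]: N:empty,E:wait,S:car2-GO,W:wait | queues: N=0 E=3 S=3 W=0
Step 2 [NS]: N:empty,E:wait,S:car3-GO,W:wait | queues: N=0 E=3 S=2 W=0
Step 3 [NS]: N:empty,E:wait,S:car4-GO,W:wait | queues: N=0 E=3 S=1 W=0
Step 4 [EW]: N:wait,E:car1-GO,S:wait,W:empty | queues: N=0 E=2 S=1 W=0
Step 5 [EW]: N:wait,E:car6-GO,S:wait,W:empty | queues: N=0 E=1 S=1 W=0
Step 6 [EW]: N:wait,E:car7-GO,S:wait,W:empty | queues: N=0 E=0 S=1 W=0
Step 7 [NS]: N:empty,E:wait,S:car5-GO,W:wait | queues: N=0 E=0 S=0 W=0
Car 6 crosses at step 5

5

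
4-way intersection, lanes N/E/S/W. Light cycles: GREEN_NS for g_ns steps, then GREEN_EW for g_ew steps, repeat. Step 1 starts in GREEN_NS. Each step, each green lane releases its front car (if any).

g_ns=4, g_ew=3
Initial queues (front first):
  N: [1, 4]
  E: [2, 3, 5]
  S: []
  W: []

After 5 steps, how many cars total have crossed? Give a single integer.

Step 1 [NS]: N:car1-GO,E:wait,S:empty,W:wait | queues: N=1 E=3 S=0 W=0
Step 2 [NS]: N:car4-GO,E:wait,S:empty,W:wait | queues: N=0 E=3 S=0 W=0
Step 3 [NS]: N:empty,E:wait,S:empty,W:wait | queues: N=0 E=3 S=0 W=0
Step 4 [NS]: N:empty,E:wait,S:empty,W:wait | queues: N=0 E=3 S=0 W=0
Step 5 [EW]: N:wait,E:car2-GO,S:wait,W:empty | queues: N=0 E=2 S=0 W=0
Cars crossed by step 5: 3

Answer: 3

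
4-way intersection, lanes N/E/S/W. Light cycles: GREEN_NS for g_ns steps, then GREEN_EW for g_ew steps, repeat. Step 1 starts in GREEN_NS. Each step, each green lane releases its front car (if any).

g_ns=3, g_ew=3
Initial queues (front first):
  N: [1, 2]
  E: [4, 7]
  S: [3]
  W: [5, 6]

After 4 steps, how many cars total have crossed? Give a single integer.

Step 1 [NS]: N:car1-GO,E:wait,S:car3-GO,W:wait | queues: N=1 E=2 S=0 W=2
Step 2 [NS]: N:car2-GO,E:wait,S:empty,W:wait | queues: N=0 E=2 S=0 W=2
Step 3 [NS]: N:empty,E:wait,S:empty,W:wait | queues: N=0 E=2 S=0 W=2
Step 4 [EW]: N:wait,E:car4-GO,S:wait,W:car5-GO | queues: N=0 E=1 S=0 W=1
Cars crossed by step 4: 5

Answer: 5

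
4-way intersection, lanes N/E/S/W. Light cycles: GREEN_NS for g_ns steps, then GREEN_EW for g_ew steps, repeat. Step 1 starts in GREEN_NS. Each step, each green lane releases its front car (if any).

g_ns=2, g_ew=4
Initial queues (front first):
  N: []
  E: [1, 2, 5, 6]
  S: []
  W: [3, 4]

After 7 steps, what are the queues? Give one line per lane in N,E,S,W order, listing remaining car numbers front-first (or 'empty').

Step 1 [NS]: N:empty,E:wait,S:empty,W:wait | queues: N=0 E=4 S=0 W=2
Step 2 [NS]: N:empty,E:wait,S:empty,W:wait | queues: N=0 E=4 S=0 W=2
Step 3 [EW]: N:wait,E:car1-GO,S:wait,W:car3-GO | queues: N=0 E=3 S=0 W=1
Step 4 [EW]: N:wait,E:car2-GO,S:wait,W:car4-GO | queues: N=0 E=2 S=0 W=0
Step 5 [EW]: N:wait,E:car5-GO,S:wait,W:empty | queues: N=0 E=1 S=0 W=0
Step 6 [EW]: N:wait,E:car6-GO,S:wait,W:empty | queues: N=0 E=0 S=0 W=0

N: empty
E: empty
S: empty
W: empty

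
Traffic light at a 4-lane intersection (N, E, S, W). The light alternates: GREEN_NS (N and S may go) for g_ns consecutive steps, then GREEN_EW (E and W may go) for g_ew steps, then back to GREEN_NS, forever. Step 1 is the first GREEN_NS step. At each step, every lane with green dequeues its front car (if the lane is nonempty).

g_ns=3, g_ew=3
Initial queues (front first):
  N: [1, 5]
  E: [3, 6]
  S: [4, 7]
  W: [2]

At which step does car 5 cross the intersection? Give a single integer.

Step 1 [NS]: N:car1-GO,E:wait,S:car4-GO,W:wait | queues: N=1 E=2 S=1 W=1
Step 2 [NS]: N:car5-GO,E:wait,S:car7-GO,W:wait | queues: N=0 E=2 S=0 W=1
Step 3 [NS]: N:empty,E:wait,S:empty,W:wait | queues: N=0 E=2 S=0 W=1
Step 4 [EW]: N:wait,E:car3-GO,S:wait,W:car2-GO | queues: N=0 E=1 S=0 W=0
Step 5 [EW]: N:wait,E:car6-GO,S:wait,W:empty | queues: N=0 E=0 S=0 W=0
Car 5 crosses at step 2

2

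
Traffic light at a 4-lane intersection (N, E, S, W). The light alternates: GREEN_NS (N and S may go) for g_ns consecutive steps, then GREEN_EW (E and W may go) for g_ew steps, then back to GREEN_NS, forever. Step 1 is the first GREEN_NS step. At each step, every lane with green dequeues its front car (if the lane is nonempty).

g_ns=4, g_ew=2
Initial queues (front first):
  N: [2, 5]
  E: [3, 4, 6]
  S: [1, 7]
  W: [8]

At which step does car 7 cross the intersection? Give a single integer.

Step 1 [NS]: N:car2-GO,E:wait,S:car1-GO,W:wait | queues: N=1 E=3 S=1 W=1
Step 2 [NS]: N:car5-GO,E:wait,S:car7-GO,W:wait | queues: N=0 E=3 S=0 W=1
Step 3 [NS]: N:empty,E:wait,S:empty,W:wait | queues: N=0 E=3 S=0 W=1
Step 4 [NS]: N:empty,E:wait,S:empty,W:wait | queues: N=0 E=3 S=0 W=1
Step 5 [EW]: N:wait,E:car3-GO,S:wait,W:car8-GO | queues: N=0 E=2 S=0 W=0
Step 6 [EW]: N:wait,E:car4-GO,S:wait,W:empty | queues: N=0 E=1 S=0 W=0
Step 7 [NS]: N:empty,E:wait,S:empty,W:wait | queues: N=0 E=1 S=0 W=0
Step 8 [NS]: N:empty,E:wait,S:empty,W:wait | queues: N=0 E=1 S=0 W=0
Step 9 [NS]: N:empty,E:wait,S:empty,W:wait | queues: N=0 E=1 S=0 W=0
Step 10 [NS]: N:empty,E:wait,S:empty,W:wait | queues: N=0 E=1 S=0 W=0
Step 11 [EW]: N:wait,E:car6-GO,S:wait,W:empty | queues: N=0 E=0 S=0 W=0
Car 7 crosses at step 2

2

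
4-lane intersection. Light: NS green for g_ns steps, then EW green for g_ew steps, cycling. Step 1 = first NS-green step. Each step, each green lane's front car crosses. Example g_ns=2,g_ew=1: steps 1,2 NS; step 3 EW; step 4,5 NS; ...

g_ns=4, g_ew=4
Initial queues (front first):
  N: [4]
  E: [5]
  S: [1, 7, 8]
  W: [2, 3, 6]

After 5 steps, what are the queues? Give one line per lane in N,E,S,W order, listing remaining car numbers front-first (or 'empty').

Step 1 [NS]: N:car4-GO,E:wait,S:car1-GO,W:wait | queues: N=0 E=1 S=2 W=3
Step 2 [NS]: N:empty,E:wait,S:car7-GO,W:wait | queues: N=0 E=1 S=1 W=3
Step 3 [NS]: N:empty,E:wait,S:car8-GO,W:wait | queues: N=0 E=1 S=0 W=3
Step 4 [NS]: N:empty,E:wait,S:empty,W:wait | queues: N=0 E=1 S=0 W=3
Step 5 [EW]: N:wait,E:car5-GO,S:wait,W:car2-GO | queues: N=0 E=0 S=0 W=2

N: empty
E: empty
S: empty
W: 3 6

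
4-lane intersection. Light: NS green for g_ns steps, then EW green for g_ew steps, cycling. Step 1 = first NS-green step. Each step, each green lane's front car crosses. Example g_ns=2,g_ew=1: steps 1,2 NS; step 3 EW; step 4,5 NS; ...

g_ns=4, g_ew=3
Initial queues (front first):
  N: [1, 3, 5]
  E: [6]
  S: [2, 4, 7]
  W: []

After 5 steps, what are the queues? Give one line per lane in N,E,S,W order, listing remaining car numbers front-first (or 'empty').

Step 1 [NS]: N:car1-GO,E:wait,S:car2-GO,W:wait | queues: N=2 E=1 S=2 W=0
Step 2 [NS]: N:car3-GO,E:wait,S:car4-GO,W:wait | queues: N=1 E=1 S=1 W=0
Step 3 [NS]: N:car5-GO,E:wait,S:car7-GO,W:wait | queues: N=0 E=1 S=0 W=0
Step 4 [NS]: N:empty,E:wait,S:empty,W:wait | queues: N=0 E=1 S=0 W=0
Step 5 [EW]: N:wait,E:car6-GO,S:wait,W:empty | queues: N=0 E=0 S=0 W=0

N: empty
E: empty
S: empty
W: empty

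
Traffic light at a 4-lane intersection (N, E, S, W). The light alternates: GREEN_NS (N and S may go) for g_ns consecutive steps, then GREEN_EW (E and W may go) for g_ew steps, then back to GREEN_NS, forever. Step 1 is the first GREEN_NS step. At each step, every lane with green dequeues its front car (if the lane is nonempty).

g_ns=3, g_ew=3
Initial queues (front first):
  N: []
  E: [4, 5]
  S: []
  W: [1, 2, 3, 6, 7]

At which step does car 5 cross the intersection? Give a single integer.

Step 1 [NS]: N:empty,E:wait,S:empty,W:wait | queues: N=0 E=2 S=0 W=5
Step 2 [NS]: N:empty,E:wait,S:empty,W:wait | queues: N=0 E=2 S=0 W=5
Step 3 [NS]: N:empty,E:wait,S:empty,W:wait | queues: N=0 E=2 S=0 W=5
Step 4 [EW]: N:wait,E:car4-GO,S:wait,W:car1-GO | queues: N=0 E=1 S=0 W=4
Step 5 [EW]: N:wait,E:car5-GO,S:wait,W:car2-GO | queues: N=0 E=0 S=0 W=3
Step 6 [EW]: N:wait,E:empty,S:wait,W:car3-GO | queues: N=0 E=0 S=0 W=2
Step 7 [NS]: N:empty,E:wait,S:empty,W:wait | queues: N=0 E=0 S=0 W=2
Step 8 [NS]: N:empty,E:wait,S:empty,W:wait | queues: N=0 E=0 S=0 W=2
Step 9 [NS]: N:empty,E:wait,S:empty,W:wait | queues: N=0 E=0 S=0 W=2
Step 10 [EW]: N:wait,E:empty,S:wait,W:car6-GO | queues: N=0 E=0 S=0 W=1
Step 11 [EW]: N:wait,E:empty,S:wait,W:car7-GO | queues: N=0 E=0 S=0 W=0
Car 5 crosses at step 5

5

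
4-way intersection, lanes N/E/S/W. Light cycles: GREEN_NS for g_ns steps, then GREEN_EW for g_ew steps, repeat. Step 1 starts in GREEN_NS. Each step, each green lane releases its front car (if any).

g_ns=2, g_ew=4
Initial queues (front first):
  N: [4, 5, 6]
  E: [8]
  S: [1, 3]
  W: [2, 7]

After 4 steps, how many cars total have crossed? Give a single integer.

Step 1 [NS]: N:car4-GO,E:wait,S:car1-GO,W:wait | queues: N=2 E=1 S=1 W=2
Step 2 [NS]: N:car5-GO,E:wait,S:car3-GO,W:wait | queues: N=1 E=1 S=0 W=2
Step 3 [EW]: N:wait,E:car8-GO,S:wait,W:car2-GO | queues: N=1 E=0 S=0 W=1
Step 4 [EW]: N:wait,E:empty,S:wait,W:car7-GO | queues: N=1 E=0 S=0 W=0
Cars crossed by step 4: 7

Answer: 7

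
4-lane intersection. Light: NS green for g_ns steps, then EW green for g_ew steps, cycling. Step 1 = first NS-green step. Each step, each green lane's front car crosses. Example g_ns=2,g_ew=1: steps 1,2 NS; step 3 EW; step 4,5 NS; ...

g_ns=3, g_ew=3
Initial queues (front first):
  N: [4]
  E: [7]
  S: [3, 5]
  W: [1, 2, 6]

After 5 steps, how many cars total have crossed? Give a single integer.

Step 1 [NS]: N:car4-GO,E:wait,S:car3-GO,W:wait | queues: N=0 E=1 S=1 W=3
Step 2 [NS]: N:empty,E:wait,S:car5-GO,W:wait | queues: N=0 E=1 S=0 W=3
Step 3 [NS]: N:empty,E:wait,S:empty,W:wait | queues: N=0 E=1 S=0 W=3
Step 4 [EW]: N:wait,E:car7-GO,S:wait,W:car1-GO | queues: N=0 E=0 S=0 W=2
Step 5 [EW]: N:wait,E:empty,S:wait,W:car2-GO | queues: N=0 E=0 S=0 W=1
Cars crossed by step 5: 6

Answer: 6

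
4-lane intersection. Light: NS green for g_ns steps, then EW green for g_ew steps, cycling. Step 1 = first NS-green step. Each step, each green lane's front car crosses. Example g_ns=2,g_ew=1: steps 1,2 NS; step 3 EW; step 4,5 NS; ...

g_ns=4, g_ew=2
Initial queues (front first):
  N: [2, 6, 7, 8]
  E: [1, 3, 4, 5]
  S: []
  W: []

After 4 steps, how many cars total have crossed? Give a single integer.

Step 1 [NS]: N:car2-GO,E:wait,S:empty,W:wait | queues: N=3 E=4 S=0 W=0
Step 2 [NS]: N:car6-GO,E:wait,S:empty,W:wait | queues: N=2 E=4 S=0 W=0
Step 3 [NS]: N:car7-GO,E:wait,S:empty,W:wait | queues: N=1 E=4 S=0 W=0
Step 4 [NS]: N:car8-GO,E:wait,S:empty,W:wait | queues: N=0 E=4 S=0 W=0
Cars crossed by step 4: 4

Answer: 4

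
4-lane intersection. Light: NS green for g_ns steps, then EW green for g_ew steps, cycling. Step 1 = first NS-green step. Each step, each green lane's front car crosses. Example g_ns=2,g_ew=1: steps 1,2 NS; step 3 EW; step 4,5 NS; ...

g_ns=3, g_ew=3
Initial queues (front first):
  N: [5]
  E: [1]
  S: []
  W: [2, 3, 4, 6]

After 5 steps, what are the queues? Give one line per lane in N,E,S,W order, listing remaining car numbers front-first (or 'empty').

Step 1 [NS]: N:car5-GO,E:wait,S:empty,W:wait | queues: N=0 E=1 S=0 W=4
Step 2 [NS]: N:empty,E:wait,S:empty,W:wait | queues: N=0 E=1 S=0 W=4
Step 3 [NS]: N:empty,E:wait,S:empty,W:wait | queues: N=0 E=1 S=0 W=4
Step 4 [EW]: N:wait,E:car1-GO,S:wait,W:car2-GO | queues: N=0 E=0 S=0 W=3
Step 5 [EW]: N:wait,E:empty,S:wait,W:car3-GO | queues: N=0 E=0 S=0 W=2

N: empty
E: empty
S: empty
W: 4 6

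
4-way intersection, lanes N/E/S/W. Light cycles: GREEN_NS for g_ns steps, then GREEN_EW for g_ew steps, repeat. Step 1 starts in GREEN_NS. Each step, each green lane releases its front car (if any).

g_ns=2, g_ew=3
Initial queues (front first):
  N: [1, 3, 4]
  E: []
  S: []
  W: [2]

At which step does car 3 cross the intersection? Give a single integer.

Step 1 [NS]: N:car1-GO,E:wait,S:empty,W:wait | queues: N=2 E=0 S=0 W=1
Step 2 [NS]: N:car3-GO,E:wait,S:empty,W:wait | queues: N=1 E=0 S=0 W=1
Step 3 [EW]: N:wait,E:empty,S:wait,W:car2-GO | queues: N=1 E=0 S=0 W=0
Step 4 [EW]: N:wait,E:empty,S:wait,W:empty | queues: N=1 E=0 S=0 W=0
Step 5 [EW]: N:wait,E:empty,S:wait,W:empty | queues: N=1 E=0 S=0 W=0
Step 6 [NS]: N:car4-GO,E:wait,S:empty,W:wait | queues: N=0 E=0 S=0 W=0
Car 3 crosses at step 2

2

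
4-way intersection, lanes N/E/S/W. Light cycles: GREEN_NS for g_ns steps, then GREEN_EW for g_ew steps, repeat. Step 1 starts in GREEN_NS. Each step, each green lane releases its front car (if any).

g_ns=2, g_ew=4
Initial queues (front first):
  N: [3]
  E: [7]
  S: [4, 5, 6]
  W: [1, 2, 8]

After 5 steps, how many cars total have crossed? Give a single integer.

Step 1 [NS]: N:car3-GO,E:wait,S:car4-GO,W:wait | queues: N=0 E=1 S=2 W=3
Step 2 [NS]: N:empty,E:wait,S:car5-GO,W:wait | queues: N=0 E=1 S=1 W=3
Step 3 [EW]: N:wait,E:car7-GO,S:wait,W:car1-GO | queues: N=0 E=0 S=1 W=2
Step 4 [EW]: N:wait,E:empty,S:wait,W:car2-GO | queues: N=0 E=0 S=1 W=1
Step 5 [EW]: N:wait,E:empty,S:wait,W:car8-GO | queues: N=0 E=0 S=1 W=0
Cars crossed by step 5: 7

Answer: 7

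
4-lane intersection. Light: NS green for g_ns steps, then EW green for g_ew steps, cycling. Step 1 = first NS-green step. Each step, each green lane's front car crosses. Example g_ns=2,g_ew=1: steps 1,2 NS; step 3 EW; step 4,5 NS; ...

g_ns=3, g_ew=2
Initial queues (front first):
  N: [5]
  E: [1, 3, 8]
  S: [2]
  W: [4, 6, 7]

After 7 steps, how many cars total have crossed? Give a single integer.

Step 1 [NS]: N:car5-GO,E:wait,S:car2-GO,W:wait | queues: N=0 E=3 S=0 W=3
Step 2 [NS]: N:empty,E:wait,S:empty,W:wait | queues: N=0 E=3 S=0 W=3
Step 3 [NS]: N:empty,E:wait,S:empty,W:wait | queues: N=0 E=3 S=0 W=3
Step 4 [EW]: N:wait,E:car1-GO,S:wait,W:car4-GO | queues: N=0 E=2 S=0 W=2
Step 5 [EW]: N:wait,E:car3-GO,S:wait,W:car6-GO | queues: N=0 E=1 S=0 W=1
Step 6 [NS]: N:empty,E:wait,S:empty,W:wait | queues: N=0 E=1 S=0 W=1
Step 7 [NS]: N:empty,E:wait,S:empty,W:wait | queues: N=0 E=1 S=0 W=1
Cars crossed by step 7: 6

Answer: 6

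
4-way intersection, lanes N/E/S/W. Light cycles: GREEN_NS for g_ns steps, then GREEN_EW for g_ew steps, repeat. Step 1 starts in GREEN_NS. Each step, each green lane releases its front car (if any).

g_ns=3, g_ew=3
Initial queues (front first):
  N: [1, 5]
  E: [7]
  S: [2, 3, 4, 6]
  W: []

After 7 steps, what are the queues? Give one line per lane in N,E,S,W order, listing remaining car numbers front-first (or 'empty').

Step 1 [NS]: N:car1-GO,E:wait,S:car2-GO,W:wait | queues: N=1 E=1 S=3 W=0
Step 2 [NS]: N:car5-GO,E:wait,S:car3-GO,W:wait | queues: N=0 E=1 S=2 W=0
Step 3 [NS]: N:empty,E:wait,S:car4-GO,W:wait | queues: N=0 E=1 S=1 W=0
Step 4 [EW]: N:wait,E:car7-GO,S:wait,W:empty | queues: N=0 E=0 S=1 W=0
Step 5 [EW]: N:wait,E:empty,S:wait,W:empty | queues: N=0 E=0 S=1 W=0
Step 6 [EW]: N:wait,E:empty,S:wait,W:empty | queues: N=0 E=0 S=1 W=0
Step 7 [NS]: N:empty,E:wait,S:car6-GO,W:wait | queues: N=0 E=0 S=0 W=0

N: empty
E: empty
S: empty
W: empty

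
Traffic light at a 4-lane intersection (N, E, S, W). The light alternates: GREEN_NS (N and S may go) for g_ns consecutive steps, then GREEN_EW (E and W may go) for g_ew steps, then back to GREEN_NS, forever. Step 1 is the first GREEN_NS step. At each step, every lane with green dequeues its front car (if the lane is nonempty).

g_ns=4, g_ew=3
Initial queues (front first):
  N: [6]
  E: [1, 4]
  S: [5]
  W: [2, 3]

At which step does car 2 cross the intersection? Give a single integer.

Step 1 [NS]: N:car6-GO,E:wait,S:car5-GO,W:wait | queues: N=0 E=2 S=0 W=2
Step 2 [NS]: N:empty,E:wait,S:empty,W:wait | queues: N=0 E=2 S=0 W=2
Step 3 [NS]: N:empty,E:wait,S:empty,W:wait | queues: N=0 E=2 S=0 W=2
Step 4 [NS]: N:empty,E:wait,S:empty,W:wait | queues: N=0 E=2 S=0 W=2
Step 5 [EW]: N:wait,E:car1-GO,S:wait,W:car2-GO | queues: N=0 E=1 S=0 W=1
Step 6 [EW]: N:wait,E:car4-GO,S:wait,W:car3-GO | queues: N=0 E=0 S=0 W=0
Car 2 crosses at step 5

5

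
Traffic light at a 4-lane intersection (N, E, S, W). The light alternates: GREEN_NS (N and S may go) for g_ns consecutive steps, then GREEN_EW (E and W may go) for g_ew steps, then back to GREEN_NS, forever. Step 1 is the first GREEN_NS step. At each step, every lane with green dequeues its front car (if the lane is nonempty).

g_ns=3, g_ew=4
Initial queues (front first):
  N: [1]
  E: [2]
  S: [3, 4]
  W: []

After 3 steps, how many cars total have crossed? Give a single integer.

Step 1 [NS]: N:car1-GO,E:wait,S:car3-GO,W:wait | queues: N=0 E=1 S=1 W=0
Step 2 [NS]: N:empty,E:wait,S:car4-GO,W:wait | queues: N=0 E=1 S=0 W=0
Step 3 [NS]: N:empty,E:wait,S:empty,W:wait | queues: N=0 E=1 S=0 W=0
Cars crossed by step 3: 3

Answer: 3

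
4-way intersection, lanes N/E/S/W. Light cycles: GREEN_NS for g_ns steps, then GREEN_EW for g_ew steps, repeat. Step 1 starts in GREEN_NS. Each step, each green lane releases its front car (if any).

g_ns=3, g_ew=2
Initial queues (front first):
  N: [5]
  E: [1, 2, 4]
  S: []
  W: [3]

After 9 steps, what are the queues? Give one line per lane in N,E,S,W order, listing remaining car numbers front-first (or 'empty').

Step 1 [NS]: N:car5-GO,E:wait,S:empty,W:wait | queues: N=0 E=3 S=0 W=1
Step 2 [NS]: N:empty,E:wait,S:empty,W:wait | queues: N=0 E=3 S=0 W=1
Step 3 [NS]: N:empty,E:wait,S:empty,W:wait | queues: N=0 E=3 S=0 W=1
Step 4 [EW]: N:wait,E:car1-GO,S:wait,W:car3-GO | queues: N=0 E=2 S=0 W=0
Step 5 [EW]: N:wait,E:car2-GO,S:wait,W:empty | queues: N=0 E=1 S=0 W=0
Step 6 [NS]: N:empty,E:wait,S:empty,W:wait | queues: N=0 E=1 S=0 W=0
Step 7 [NS]: N:empty,E:wait,S:empty,W:wait | queues: N=0 E=1 S=0 W=0
Step 8 [NS]: N:empty,E:wait,S:empty,W:wait | queues: N=0 E=1 S=0 W=0
Step 9 [EW]: N:wait,E:car4-GO,S:wait,W:empty | queues: N=0 E=0 S=0 W=0

N: empty
E: empty
S: empty
W: empty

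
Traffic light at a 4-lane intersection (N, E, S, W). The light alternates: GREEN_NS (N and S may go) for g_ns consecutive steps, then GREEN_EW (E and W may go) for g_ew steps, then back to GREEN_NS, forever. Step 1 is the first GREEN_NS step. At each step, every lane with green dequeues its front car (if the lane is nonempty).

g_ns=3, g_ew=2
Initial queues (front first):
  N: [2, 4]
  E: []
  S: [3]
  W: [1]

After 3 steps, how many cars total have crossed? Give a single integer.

Step 1 [NS]: N:car2-GO,E:wait,S:car3-GO,W:wait | queues: N=1 E=0 S=0 W=1
Step 2 [NS]: N:car4-GO,E:wait,S:empty,W:wait | queues: N=0 E=0 S=0 W=1
Step 3 [NS]: N:empty,E:wait,S:empty,W:wait | queues: N=0 E=0 S=0 W=1
Cars crossed by step 3: 3

Answer: 3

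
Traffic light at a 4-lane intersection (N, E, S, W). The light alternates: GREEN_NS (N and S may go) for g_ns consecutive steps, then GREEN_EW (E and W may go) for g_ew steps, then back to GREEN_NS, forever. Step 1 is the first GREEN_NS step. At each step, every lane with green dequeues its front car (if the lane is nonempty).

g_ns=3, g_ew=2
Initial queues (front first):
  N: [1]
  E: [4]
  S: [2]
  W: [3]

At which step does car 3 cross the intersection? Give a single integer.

Step 1 [NS]: N:car1-GO,E:wait,S:car2-GO,W:wait | queues: N=0 E=1 S=0 W=1
Step 2 [NS]: N:empty,E:wait,S:empty,W:wait | queues: N=0 E=1 S=0 W=1
Step 3 [NS]: N:empty,E:wait,S:empty,W:wait | queues: N=0 E=1 S=0 W=1
Step 4 [EW]: N:wait,E:car4-GO,S:wait,W:car3-GO | queues: N=0 E=0 S=0 W=0
Car 3 crosses at step 4

4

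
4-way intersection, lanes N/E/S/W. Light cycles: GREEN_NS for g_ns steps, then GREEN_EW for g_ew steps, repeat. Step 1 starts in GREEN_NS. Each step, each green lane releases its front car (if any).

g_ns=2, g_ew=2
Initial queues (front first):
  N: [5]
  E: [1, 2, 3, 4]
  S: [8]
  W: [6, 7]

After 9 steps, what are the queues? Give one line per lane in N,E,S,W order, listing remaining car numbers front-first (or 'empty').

Step 1 [NS]: N:car5-GO,E:wait,S:car8-GO,W:wait | queues: N=0 E=4 S=0 W=2
Step 2 [NS]: N:empty,E:wait,S:empty,W:wait | queues: N=0 E=4 S=0 W=2
Step 3 [EW]: N:wait,E:car1-GO,S:wait,W:car6-GO | queues: N=0 E=3 S=0 W=1
Step 4 [EW]: N:wait,E:car2-GO,S:wait,W:car7-GO | queues: N=0 E=2 S=0 W=0
Step 5 [NS]: N:empty,E:wait,S:empty,W:wait | queues: N=0 E=2 S=0 W=0
Step 6 [NS]: N:empty,E:wait,S:empty,W:wait | queues: N=0 E=2 S=0 W=0
Step 7 [EW]: N:wait,E:car3-GO,S:wait,W:empty | queues: N=0 E=1 S=0 W=0
Step 8 [EW]: N:wait,E:car4-GO,S:wait,W:empty | queues: N=0 E=0 S=0 W=0

N: empty
E: empty
S: empty
W: empty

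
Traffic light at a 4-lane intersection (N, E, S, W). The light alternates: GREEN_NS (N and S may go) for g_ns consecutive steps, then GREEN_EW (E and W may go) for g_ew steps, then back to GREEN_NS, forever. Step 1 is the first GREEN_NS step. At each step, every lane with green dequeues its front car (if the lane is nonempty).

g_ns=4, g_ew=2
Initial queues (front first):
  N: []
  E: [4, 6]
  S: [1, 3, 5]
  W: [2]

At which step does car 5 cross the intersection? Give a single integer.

Step 1 [NS]: N:empty,E:wait,S:car1-GO,W:wait | queues: N=0 E=2 S=2 W=1
Step 2 [NS]: N:empty,E:wait,S:car3-GO,W:wait | queues: N=0 E=2 S=1 W=1
Step 3 [NS]: N:empty,E:wait,S:car5-GO,W:wait | queues: N=0 E=2 S=0 W=1
Step 4 [NS]: N:empty,E:wait,S:empty,W:wait | queues: N=0 E=2 S=0 W=1
Step 5 [EW]: N:wait,E:car4-GO,S:wait,W:car2-GO | queues: N=0 E=1 S=0 W=0
Step 6 [EW]: N:wait,E:car6-GO,S:wait,W:empty | queues: N=0 E=0 S=0 W=0
Car 5 crosses at step 3

3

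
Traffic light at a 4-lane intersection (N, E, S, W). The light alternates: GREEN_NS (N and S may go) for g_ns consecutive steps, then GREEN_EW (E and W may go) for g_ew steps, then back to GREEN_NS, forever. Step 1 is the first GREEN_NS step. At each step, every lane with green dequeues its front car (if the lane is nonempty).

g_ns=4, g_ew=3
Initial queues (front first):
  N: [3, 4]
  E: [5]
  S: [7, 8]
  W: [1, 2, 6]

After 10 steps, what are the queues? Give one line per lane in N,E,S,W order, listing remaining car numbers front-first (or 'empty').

Step 1 [NS]: N:car3-GO,E:wait,S:car7-GO,W:wait | queues: N=1 E=1 S=1 W=3
Step 2 [NS]: N:car4-GO,E:wait,S:car8-GO,W:wait | queues: N=0 E=1 S=0 W=3
Step 3 [NS]: N:empty,E:wait,S:empty,W:wait | queues: N=0 E=1 S=0 W=3
Step 4 [NS]: N:empty,E:wait,S:empty,W:wait | queues: N=0 E=1 S=0 W=3
Step 5 [EW]: N:wait,E:car5-GO,S:wait,W:car1-GO | queues: N=0 E=0 S=0 W=2
Step 6 [EW]: N:wait,E:empty,S:wait,W:car2-GO | queues: N=0 E=0 S=0 W=1
Step 7 [EW]: N:wait,E:empty,S:wait,W:car6-GO | queues: N=0 E=0 S=0 W=0

N: empty
E: empty
S: empty
W: empty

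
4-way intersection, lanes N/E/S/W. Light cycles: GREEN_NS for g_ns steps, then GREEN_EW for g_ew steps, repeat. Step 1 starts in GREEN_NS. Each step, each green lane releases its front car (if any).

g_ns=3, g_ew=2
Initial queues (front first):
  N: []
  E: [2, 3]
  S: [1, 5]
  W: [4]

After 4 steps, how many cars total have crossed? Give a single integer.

Step 1 [NS]: N:empty,E:wait,S:car1-GO,W:wait | queues: N=0 E=2 S=1 W=1
Step 2 [NS]: N:empty,E:wait,S:car5-GO,W:wait | queues: N=0 E=2 S=0 W=1
Step 3 [NS]: N:empty,E:wait,S:empty,W:wait | queues: N=0 E=2 S=0 W=1
Step 4 [EW]: N:wait,E:car2-GO,S:wait,W:car4-GO | queues: N=0 E=1 S=0 W=0
Cars crossed by step 4: 4

Answer: 4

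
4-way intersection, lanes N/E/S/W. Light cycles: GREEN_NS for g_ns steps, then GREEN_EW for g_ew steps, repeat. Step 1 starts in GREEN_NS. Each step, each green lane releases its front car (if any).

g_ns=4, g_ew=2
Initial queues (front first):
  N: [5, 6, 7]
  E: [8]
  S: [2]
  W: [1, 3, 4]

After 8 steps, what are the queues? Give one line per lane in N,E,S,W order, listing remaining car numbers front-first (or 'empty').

Step 1 [NS]: N:car5-GO,E:wait,S:car2-GO,W:wait | queues: N=2 E=1 S=0 W=3
Step 2 [NS]: N:car6-GO,E:wait,S:empty,W:wait | queues: N=1 E=1 S=0 W=3
Step 3 [NS]: N:car7-GO,E:wait,S:empty,W:wait | queues: N=0 E=1 S=0 W=3
Step 4 [NS]: N:empty,E:wait,S:empty,W:wait | queues: N=0 E=1 S=0 W=3
Step 5 [EW]: N:wait,E:car8-GO,S:wait,W:car1-GO | queues: N=0 E=0 S=0 W=2
Step 6 [EW]: N:wait,E:empty,S:wait,W:car3-GO | queues: N=0 E=0 S=0 W=1
Step 7 [NS]: N:empty,E:wait,S:empty,W:wait | queues: N=0 E=0 S=0 W=1
Step 8 [NS]: N:empty,E:wait,S:empty,W:wait | queues: N=0 E=0 S=0 W=1

N: empty
E: empty
S: empty
W: 4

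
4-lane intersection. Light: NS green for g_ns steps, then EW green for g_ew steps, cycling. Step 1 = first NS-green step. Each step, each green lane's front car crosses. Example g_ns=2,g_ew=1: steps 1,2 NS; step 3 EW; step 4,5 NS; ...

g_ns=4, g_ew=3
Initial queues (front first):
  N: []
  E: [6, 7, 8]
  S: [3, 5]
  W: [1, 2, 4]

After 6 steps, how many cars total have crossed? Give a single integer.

Answer: 6

Derivation:
Step 1 [NS]: N:empty,E:wait,S:car3-GO,W:wait | queues: N=0 E=3 S=1 W=3
Step 2 [NS]: N:empty,E:wait,S:car5-GO,W:wait | queues: N=0 E=3 S=0 W=3
Step 3 [NS]: N:empty,E:wait,S:empty,W:wait | queues: N=0 E=3 S=0 W=3
Step 4 [NS]: N:empty,E:wait,S:empty,W:wait | queues: N=0 E=3 S=0 W=3
Step 5 [EW]: N:wait,E:car6-GO,S:wait,W:car1-GO | queues: N=0 E=2 S=0 W=2
Step 6 [EW]: N:wait,E:car7-GO,S:wait,W:car2-GO | queues: N=0 E=1 S=0 W=1
Cars crossed by step 6: 6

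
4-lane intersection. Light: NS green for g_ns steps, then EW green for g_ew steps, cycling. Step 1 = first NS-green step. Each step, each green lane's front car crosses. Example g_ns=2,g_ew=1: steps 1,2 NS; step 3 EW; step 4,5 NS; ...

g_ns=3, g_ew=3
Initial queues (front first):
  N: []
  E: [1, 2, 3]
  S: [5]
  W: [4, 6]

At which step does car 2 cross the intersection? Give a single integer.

Step 1 [NS]: N:empty,E:wait,S:car5-GO,W:wait | queues: N=0 E=3 S=0 W=2
Step 2 [NS]: N:empty,E:wait,S:empty,W:wait | queues: N=0 E=3 S=0 W=2
Step 3 [NS]: N:empty,E:wait,S:empty,W:wait | queues: N=0 E=3 S=0 W=2
Step 4 [EW]: N:wait,E:car1-GO,S:wait,W:car4-GO | queues: N=0 E=2 S=0 W=1
Step 5 [EW]: N:wait,E:car2-GO,S:wait,W:car6-GO | queues: N=0 E=1 S=0 W=0
Step 6 [EW]: N:wait,E:car3-GO,S:wait,W:empty | queues: N=0 E=0 S=0 W=0
Car 2 crosses at step 5

5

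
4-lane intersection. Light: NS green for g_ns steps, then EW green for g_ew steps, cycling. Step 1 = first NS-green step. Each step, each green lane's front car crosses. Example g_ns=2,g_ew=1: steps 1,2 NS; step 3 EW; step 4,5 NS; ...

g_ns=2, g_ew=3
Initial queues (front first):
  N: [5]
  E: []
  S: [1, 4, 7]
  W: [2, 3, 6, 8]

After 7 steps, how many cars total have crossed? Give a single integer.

Step 1 [NS]: N:car5-GO,E:wait,S:car1-GO,W:wait | queues: N=0 E=0 S=2 W=4
Step 2 [NS]: N:empty,E:wait,S:car4-GO,W:wait | queues: N=0 E=0 S=1 W=4
Step 3 [EW]: N:wait,E:empty,S:wait,W:car2-GO | queues: N=0 E=0 S=1 W=3
Step 4 [EW]: N:wait,E:empty,S:wait,W:car3-GO | queues: N=0 E=0 S=1 W=2
Step 5 [EW]: N:wait,E:empty,S:wait,W:car6-GO | queues: N=0 E=0 S=1 W=1
Step 6 [NS]: N:empty,E:wait,S:car7-GO,W:wait | queues: N=0 E=0 S=0 W=1
Step 7 [NS]: N:empty,E:wait,S:empty,W:wait | queues: N=0 E=0 S=0 W=1
Cars crossed by step 7: 7

Answer: 7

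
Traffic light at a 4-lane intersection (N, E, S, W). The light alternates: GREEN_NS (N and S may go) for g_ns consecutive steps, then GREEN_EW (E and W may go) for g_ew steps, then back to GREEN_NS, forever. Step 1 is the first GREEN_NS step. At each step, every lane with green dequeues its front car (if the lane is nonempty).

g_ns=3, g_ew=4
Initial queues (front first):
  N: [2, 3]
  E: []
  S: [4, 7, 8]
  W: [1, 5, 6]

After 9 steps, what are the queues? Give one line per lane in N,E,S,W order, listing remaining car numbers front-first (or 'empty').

Step 1 [NS]: N:car2-GO,E:wait,S:car4-GO,W:wait | queues: N=1 E=0 S=2 W=3
Step 2 [NS]: N:car3-GO,E:wait,S:car7-GO,W:wait | queues: N=0 E=0 S=1 W=3
Step 3 [NS]: N:empty,E:wait,S:car8-GO,W:wait | queues: N=0 E=0 S=0 W=3
Step 4 [EW]: N:wait,E:empty,S:wait,W:car1-GO | queues: N=0 E=0 S=0 W=2
Step 5 [EW]: N:wait,E:empty,S:wait,W:car5-GO | queues: N=0 E=0 S=0 W=1
Step 6 [EW]: N:wait,E:empty,S:wait,W:car6-GO | queues: N=0 E=0 S=0 W=0

N: empty
E: empty
S: empty
W: empty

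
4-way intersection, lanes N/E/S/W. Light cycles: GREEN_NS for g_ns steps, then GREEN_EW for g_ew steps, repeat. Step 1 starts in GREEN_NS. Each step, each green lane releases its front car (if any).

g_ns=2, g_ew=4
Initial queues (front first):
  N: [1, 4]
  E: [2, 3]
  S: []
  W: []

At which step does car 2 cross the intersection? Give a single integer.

Step 1 [NS]: N:car1-GO,E:wait,S:empty,W:wait | queues: N=1 E=2 S=0 W=0
Step 2 [NS]: N:car4-GO,E:wait,S:empty,W:wait | queues: N=0 E=2 S=0 W=0
Step 3 [EW]: N:wait,E:car2-GO,S:wait,W:empty | queues: N=0 E=1 S=0 W=0
Step 4 [EW]: N:wait,E:car3-GO,S:wait,W:empty | queues: N=0 E=0 S=0 W=0
Car 2 crosses at step 3

3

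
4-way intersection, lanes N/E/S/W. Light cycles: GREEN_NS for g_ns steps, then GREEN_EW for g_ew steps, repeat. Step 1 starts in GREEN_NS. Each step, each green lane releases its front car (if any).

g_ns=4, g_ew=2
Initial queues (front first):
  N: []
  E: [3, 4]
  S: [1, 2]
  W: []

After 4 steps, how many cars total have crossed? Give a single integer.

Step 1 [NS]: N:empty,E:wait,S:car1-GO,W:wait | queues: N=0 E=2 S=1 W=0
Step 2 [NS]: N:empty,E:wait,S:car2-GO,W:wait | queues: N=0 E=2 S=0 W=0
Step 3 [NS]: N:empty,E:wait,S:empty,W:wait | queues: N=0 E=2 S=0 W=0
Step 4 [NS]: N:empty,E:wait,S:empty,W:wait | queues: N=0 E=2 S=0 W=0
Cars crossed by step 4: 2

Answer: 2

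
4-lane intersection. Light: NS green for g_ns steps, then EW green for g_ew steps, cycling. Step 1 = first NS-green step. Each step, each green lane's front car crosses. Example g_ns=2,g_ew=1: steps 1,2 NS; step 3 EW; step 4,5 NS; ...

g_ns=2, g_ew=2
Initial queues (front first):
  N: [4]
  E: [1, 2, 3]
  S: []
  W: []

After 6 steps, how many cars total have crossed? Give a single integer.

Step 1 [NS]: N:car4-GO,E:wait,S:empty,W:wait | queues: N=0 E=3 S=0 W=0
Step 2 [NS]: N:empty,E:wait,S:empty,W:wait | queues: N=0 E=3 S=0 W=0
Step 3 [EW]: N:wait,E:car1-GO,S:wait,W:empty | queues: N=0 E=2 S=0 W=0
Step 4 [EW]: N:wait,E:car2-GO,S:wait,W:empty | queues: N=0 E=1 S=0 W=0
Step 5 [NS]: N:empty,E:wait,S:empty,W:wait | queues: N=0 E=1 S=0 W=0
Step 6 [NS]: N:empty,E:wait,S:empty,W:wait | queues: N=0 E=1 S=0 W=0
Cars crossed by step 6: 3

Answer: 3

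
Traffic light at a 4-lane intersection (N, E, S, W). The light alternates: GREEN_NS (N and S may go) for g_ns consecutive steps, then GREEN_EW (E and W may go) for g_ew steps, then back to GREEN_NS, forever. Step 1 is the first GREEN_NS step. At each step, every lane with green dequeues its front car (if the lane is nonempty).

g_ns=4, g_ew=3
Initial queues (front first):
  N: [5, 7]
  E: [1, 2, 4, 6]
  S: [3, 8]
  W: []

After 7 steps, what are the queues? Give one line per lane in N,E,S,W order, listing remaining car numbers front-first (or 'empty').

Step 1 [NS]: N:car5-GO,E:wait,S:car3-GO,W:wait | queues: N=1 E=4 S=1 W=0
Step 2 [NS]: N:car7-GO,E:wait,S:car8-GO,W:wait | queues: N=0 E=4 S=0 W=0
Step 3 [NS]: N:empty,E:wait,S:empty,W:wait | queues: N=0 E=4 S=0 W=0
Step 4 [NS]: N:empty,E:wait,S:empty,W:wait | queues: N=0 E=4 S=0 W=0
Step 5 [EW]: N:wait,E:car1-GO,S:wait,W:empty | queues: N=0 E=3 S=0 W=0
Step 6 [EW]: N:wait,E:car2-GO,S:wait,W:empty | queues: N=0 E=2 S=0 W=0
Step 7 [EW]: N:wait,E:car4-GO,S:wait,W:empty | queues: N=0 E=1 S=0 W=0

N: empty
E: 6
S: empty
W: empty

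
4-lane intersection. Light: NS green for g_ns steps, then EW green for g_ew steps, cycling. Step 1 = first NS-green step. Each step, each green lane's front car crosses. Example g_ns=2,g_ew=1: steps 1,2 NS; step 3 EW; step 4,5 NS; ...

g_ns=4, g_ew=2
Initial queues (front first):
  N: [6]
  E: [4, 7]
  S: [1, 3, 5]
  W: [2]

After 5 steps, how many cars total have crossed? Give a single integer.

Step 1 [NS]: N:car6-GO,E:wait,S:car1-GO,W:wait | queues: N=0 E=2 S=2 W=1
Step 2 [NS]: N:empty,E:wait,S:car3-GO,W:wait | queues: N=0 E=2 S=1 W=1
Step 3 [NS]: N:empty,E:wait,S:car5-GO,W:wait | queues: N=0 E=2 S=0 W=1
Step 4 [NS]: N:empty,E:wait,S:empty,W:wait | queues: N=0 E=2 S=0 W=1
Step 5 [EW]: N:wait,E:car4-GO,S:wait,W:car2-GO | queues: N=0 E=1 S=0 W=0
Cars crossed by step 5: 6

Answer: 6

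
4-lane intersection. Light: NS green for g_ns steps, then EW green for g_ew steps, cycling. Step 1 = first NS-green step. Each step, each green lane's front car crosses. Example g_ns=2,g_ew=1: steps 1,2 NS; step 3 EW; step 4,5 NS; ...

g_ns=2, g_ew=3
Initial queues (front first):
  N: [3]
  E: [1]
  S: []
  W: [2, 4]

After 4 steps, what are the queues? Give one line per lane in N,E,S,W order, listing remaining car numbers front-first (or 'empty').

Step 1 [NS]: N:car3-GO,E:wait,S:empty,W:wait | queues: N=0 E=1 S=0 W=2
Step 2 [NS]: N:empty,E:wait,S:empty,W:wait | queues: N=0 E=1 S=0 W=2
Step 3 [EW]: N:wait,E:car1-GO,S:wait,W:car2-GO | queues: N=0 E=0 S=0 W=1
Step 4 [EW]: N:wait,E:empty,S:wait,W:car4-GO | queues: N=0 E=0 S=0 W=0

N: empty
E: empty
S: empty
W: empty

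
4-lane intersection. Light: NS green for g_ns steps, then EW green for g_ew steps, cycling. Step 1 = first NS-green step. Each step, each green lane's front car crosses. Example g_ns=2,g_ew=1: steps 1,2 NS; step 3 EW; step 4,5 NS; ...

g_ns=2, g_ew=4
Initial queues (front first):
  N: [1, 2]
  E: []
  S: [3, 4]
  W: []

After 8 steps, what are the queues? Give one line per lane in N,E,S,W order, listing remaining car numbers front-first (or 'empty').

Step 1 [NS]: N:car1-GO,E:wait,S:car3-GO,W:wait | queues: N=1 E=0 S=1 W=0
Step 2 [NS]: N:car2-GO,E:wait,S:car4-GO,W:wait | queues: N=0 E=0 S=0 W=0

N: empty
E: empty
S: empty
W: empty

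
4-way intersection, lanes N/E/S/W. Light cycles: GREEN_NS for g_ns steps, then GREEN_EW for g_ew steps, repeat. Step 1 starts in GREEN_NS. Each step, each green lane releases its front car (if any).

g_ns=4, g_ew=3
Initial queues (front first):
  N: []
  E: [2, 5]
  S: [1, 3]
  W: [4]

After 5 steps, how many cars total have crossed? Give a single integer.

Step 1 [NS]: N:empty,E:wait,S:car1-GO,W:wait | queues: N=0 E=2 S=1 W=1
Step 2 [NS]: N:empty,E:wait,S:car3-GO,W:wait | queues: N=0 E=2 S=0 W=1
Step 3 [NS]: N:empty,E:wait,S:empty,W:wait | queues: N=0 E=2 S=0 W=1
Step 4 [NS]: N:empty,E:wait,S:empty,W:wait | queues: N=0 E=2 S=0 W=1
Step 5 [EW]: N:wait,E:car2-GO,S:wait,W:car4-GO | queues: N=0 E=1 S=0 W=0
Cars crossed by step 5: 4

Answer: 4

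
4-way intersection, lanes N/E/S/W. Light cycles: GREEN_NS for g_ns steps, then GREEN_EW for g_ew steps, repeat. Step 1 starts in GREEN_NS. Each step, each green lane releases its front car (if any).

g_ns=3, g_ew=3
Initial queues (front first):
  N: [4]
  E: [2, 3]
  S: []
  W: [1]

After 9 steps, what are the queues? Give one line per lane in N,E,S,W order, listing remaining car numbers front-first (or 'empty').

Step 1 [NS]: N:car4-GO,E:wait,S:empty,W:wait | queues: N=0 E=2 S=0 W=1
Step 2 [NS]: N:empty,E:wait,S:empty,W:wait | queues: N=0 E=2 S=0 W=1
Step 3 [NS]: N:empty,E:wait,S:empty,W:wait | queues: N=0 E=2 S=0 W=1
Step 4 [EW]: N:wait,E:car2-GO,S:wait,W:car1-GO | queues: N=0 E=1 S=0 W=0
Step 5 [EW]: N:wait,E:car3-GO,S:wait,W:empty | queues: N=0 E=0 S=0 W=0

N: empty
E: empty
S: empty
W: empty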